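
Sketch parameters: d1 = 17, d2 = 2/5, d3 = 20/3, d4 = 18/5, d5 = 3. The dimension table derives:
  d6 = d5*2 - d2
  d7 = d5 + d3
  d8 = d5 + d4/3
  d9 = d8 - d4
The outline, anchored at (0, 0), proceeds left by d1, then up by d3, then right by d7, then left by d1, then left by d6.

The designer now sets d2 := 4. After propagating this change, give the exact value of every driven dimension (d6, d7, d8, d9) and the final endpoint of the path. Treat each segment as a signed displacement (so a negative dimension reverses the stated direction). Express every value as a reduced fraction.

Apply edit: d2 := 4
  d6 = d5*2 - d2 = 2
  d7 = d5 + d3 = 29/3
  d8 = d5 + d4/3 = 21/5
  d9 = d8 - d4 = 3/5
Walk from origin (0, 0):
  seg 1: left by d1 = 17 → (-17, 0)
  seg 2: up by d3 = 20/3 → (-17, 20/3)
  seg 3: right by d7 = 29/3 → (-22/3, 20/3)
  seg 4: left by d1 = 17 → (-73/3, 20/3)
  seg 5: left by d6 = 2 → (-79/3, 20/3)

d6 = 2
d7 = 29/3
d8 = 21/5
d9 = 3/5
endpoint = (-79/3, 20/3)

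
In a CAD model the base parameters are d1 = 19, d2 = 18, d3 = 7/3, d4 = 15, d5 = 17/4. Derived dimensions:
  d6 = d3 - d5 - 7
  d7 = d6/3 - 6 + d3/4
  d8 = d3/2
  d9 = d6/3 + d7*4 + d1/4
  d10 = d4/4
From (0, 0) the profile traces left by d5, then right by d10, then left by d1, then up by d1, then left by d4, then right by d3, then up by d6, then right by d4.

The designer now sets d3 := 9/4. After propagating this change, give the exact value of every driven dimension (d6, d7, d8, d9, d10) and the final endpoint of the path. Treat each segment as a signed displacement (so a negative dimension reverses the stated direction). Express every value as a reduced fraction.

Apply edit: d3 := 9/4
  d6 = d3 - d5 - 7 = -9
  d7 = d6/3 - 6 + d3/4 = -135/16
  d8 = d3/2 = 9/8
  d9 = d6/3 + d7*4 + d1/4 = -32
  d10 = d4/4 = 15/4
Walk from origin (0, 0):
  seg 1: left by d5 = 17/4 → (-17/4, 0)
  seg 2: right by d10 = 15/4 → (-1/2, 0)
  seg 3: left by d1 = 19 → (-39/2, 0)
  seg 4: up by d1 = 19 → (-39/2, 19)
  seg 5: left by d4 = 15 → (-69/2, 19)
  seg 6: right by d3 = 9/4 → (-129/4, 19)
  seg 7: up by d6 = -9 → (-129/4, 10)
  seg 8: right by d4 = 15 → (-69/4, 10)

d6 = -9
d7 = -135/16
d8 = 9/8
d9 = -32
d10 = 15/4
endpoint = (-69/4, 10)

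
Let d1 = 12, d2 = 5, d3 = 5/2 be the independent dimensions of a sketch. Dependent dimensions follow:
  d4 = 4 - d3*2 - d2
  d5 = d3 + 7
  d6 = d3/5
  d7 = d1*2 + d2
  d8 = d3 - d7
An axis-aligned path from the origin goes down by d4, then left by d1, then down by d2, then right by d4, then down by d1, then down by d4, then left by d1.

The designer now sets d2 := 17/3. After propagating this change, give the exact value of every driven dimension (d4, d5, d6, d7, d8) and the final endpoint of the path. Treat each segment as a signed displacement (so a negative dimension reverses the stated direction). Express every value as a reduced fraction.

d4 = -20/3
d5 = 19/2
d6 = 1/2
d7 = 89/3
d8 = -163/6
endpoint = (-92/3, -13/3)

Apply edit: d2 := 17/3
  d4 = 4 - d3*2 - d2 = -20/3
  d5 = d3 + 7 = 19/2
  d6 = d3/5 = 1/2
  d7 = d1*2 + d2 = 89/3
  d8 = d3 - d7 = -163/6
Walk from origin (0, 0):
  seg 1: down by d4 = -20/3 → (0, 20/3)
  seg 2: left by d1 = 12 → (-12, 20/3)
  seg 3: down by d2 = 17/3 → (-12, 1)
  seg 4: right by d4 = -20/3 → (-56/3, 1)
  seg 5: down by d1 = 12 → (-56/3, -11)
  seg 6: down by d4 = -20/3 → (-56/3, -13/3)
  seg 7: left by d1 = 12 → (-92/3, -13/3)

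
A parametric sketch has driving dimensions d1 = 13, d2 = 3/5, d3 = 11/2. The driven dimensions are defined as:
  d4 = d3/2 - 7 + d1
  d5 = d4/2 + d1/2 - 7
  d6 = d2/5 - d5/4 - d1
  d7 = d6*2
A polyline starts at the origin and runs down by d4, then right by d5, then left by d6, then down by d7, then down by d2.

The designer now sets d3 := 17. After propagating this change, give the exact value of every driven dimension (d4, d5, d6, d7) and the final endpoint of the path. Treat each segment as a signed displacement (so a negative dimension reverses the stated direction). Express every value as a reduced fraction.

Apply edit: d3 := 17
  d4 = d3/2 - 7 + d1 = 29/2
  d5 = d4/2 + d1/2 - 7 = 27/4
  d6 = d2/5 - d5/4 - d1 = -5827/400
  d7 = d6*2 = -5827/200
Walk from origin (0, 0):
  seg 1: down by d4 = 29/2 → (0, -29/2)
  seg 2: right by d5 = 27/4 → (27/4, -29/2)
  seg 3: left by d6 = -5827/400 → (8527/400, -29/2)
  seg 4: down by d7 = -5827/200 → (8527/400, 2927/200)
  seg 5: down by d2 = 3/5 → (8527/400, 2807/200)

d4 = 29/2
d5 = 27/4
d6 = -5827/400
d7 = -5827/200
endpoint = (8527/400, 2807/200)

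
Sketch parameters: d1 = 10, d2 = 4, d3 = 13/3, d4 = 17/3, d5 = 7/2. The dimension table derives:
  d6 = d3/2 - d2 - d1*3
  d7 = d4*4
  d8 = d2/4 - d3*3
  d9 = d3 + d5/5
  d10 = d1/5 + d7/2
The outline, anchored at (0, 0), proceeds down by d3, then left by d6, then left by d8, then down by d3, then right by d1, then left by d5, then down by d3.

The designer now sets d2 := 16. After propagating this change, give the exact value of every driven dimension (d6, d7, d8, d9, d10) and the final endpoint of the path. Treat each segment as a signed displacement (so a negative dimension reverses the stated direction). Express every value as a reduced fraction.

d6 = -263/6
d7 = 68/3
d8 = -9
d9 = 151/30
d10 = 40/3
endpoint = (178/3, -13)

Apply edit: d2 := 16
  d6 = d3/2 - d2 - d1*3 = -263/6
  d7 = d4*4 = 68/3
  d8 = d2/4 - d3*3 = -9
  d9 = d3 + d5/5 = 151/30
  d10 = d1/5 + d7/2 = 40/3
Walk from origin (0, 0):
  seg 1: down by d3 = 13/3 → (0, -13/3)
  seg 2: left by d6 = -263/6 → (263/6, -13/3)
  seg 3: left by d8 = -9 → (317/6, -13/3)
  seg 4: down by d3 = 13/3 → (317/6, -26/3)
  seg 5: right by d1 = 10 → (377/6, -26/3)
  seg 6: left by d5 = 7/2 → (178/3, -26/3)
  seg 7: down by d3 = 13/3 → (178/3, -13)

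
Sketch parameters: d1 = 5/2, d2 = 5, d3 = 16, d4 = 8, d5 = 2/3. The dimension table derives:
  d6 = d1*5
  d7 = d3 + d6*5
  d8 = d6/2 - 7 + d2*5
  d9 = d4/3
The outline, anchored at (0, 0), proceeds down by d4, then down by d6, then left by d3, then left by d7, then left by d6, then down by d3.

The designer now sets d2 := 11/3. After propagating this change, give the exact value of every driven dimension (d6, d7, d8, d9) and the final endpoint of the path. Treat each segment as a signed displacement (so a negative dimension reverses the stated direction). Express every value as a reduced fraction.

d6 = 25/2
d7 = 157/2
d8 = 211/12
d9 = 8/3
endpoint = (-107, -73/2)

Apply edit: d2 := 11/3
  d6 = d1*5 = 25/2
  d7 = d3 + d6*5 = 157/2
  d8 = d6/2 - 7 + d2*5 = 211/12
  d9 = d4/3 = 8/3
Walk from origin (0, 0):
  seg 1: down by d4 = 8 → (0, -8)
  seg 2: down by d6 = 25/2 → (0, -41/2)
  seg 3: left by d3 = 16 → (-16, -41/2)
  seg 4: left by d7 = 157/2 → (-189/2, -41/2)
  seg 5: left by d6 = 25/2 → (-107, -41/2)
  seg 6: down by d3 = 16 → (-107, -73/2)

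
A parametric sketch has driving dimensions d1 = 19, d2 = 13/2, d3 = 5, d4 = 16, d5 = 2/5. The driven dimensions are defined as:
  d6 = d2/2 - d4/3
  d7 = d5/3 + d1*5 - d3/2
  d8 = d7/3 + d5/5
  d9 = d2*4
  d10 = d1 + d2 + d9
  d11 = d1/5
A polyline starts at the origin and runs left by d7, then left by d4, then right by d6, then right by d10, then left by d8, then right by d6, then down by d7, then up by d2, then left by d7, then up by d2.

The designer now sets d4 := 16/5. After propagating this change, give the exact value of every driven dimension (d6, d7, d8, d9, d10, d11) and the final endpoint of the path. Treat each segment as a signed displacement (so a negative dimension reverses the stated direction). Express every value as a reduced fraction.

Apply edit: d4 := 16/5
  d6 = d2/2 - d4/3 = 131/60
  d7 = d5/3 + d1*5 - d3/2 = 2779/30
  d8 = d7/3 + d5/5 = 13931/450
  d9 = d2*4 = 26
  d10 = d1 + d2 + d9 = 103/2
  d11 = d1/5 = 19/5
Walk from origin (0, 0):
  seg 1: left by d7 = 2779/30 → (-2779/30, 0)
  seg 2: left by d4 = 16/5 → (-575/6, 0)
  seg 3: right by d6 = 131/60 → (-1873/20, 0)
  seg 4: right by d10 = 103/2 → (-843/20, 0)
  seg 5: left by d8 = 13931/450 → (-65797/900, 0)
  seg 6: right by d6 = 131/60 → (-15958/225, 0)
  seg 7: down by d7 = 2779/30 → (-15958/225, -2779/30)
  seg 8: up by d2 = 13/2 → (-15958/225, -1292/15)
  seg 9: left by d7 = 2779/30 → (-73601/450, -1292/15)
  seg 10: up by d2 = 13/2 → (-73601/450, -2389/30)

d6 = 131/60
d7 = 2779/30
d8 = 13931/450
d9 = 26
d10 = 103/2
d11 = 19/5
endpoint = (-73601/450, -2389/30)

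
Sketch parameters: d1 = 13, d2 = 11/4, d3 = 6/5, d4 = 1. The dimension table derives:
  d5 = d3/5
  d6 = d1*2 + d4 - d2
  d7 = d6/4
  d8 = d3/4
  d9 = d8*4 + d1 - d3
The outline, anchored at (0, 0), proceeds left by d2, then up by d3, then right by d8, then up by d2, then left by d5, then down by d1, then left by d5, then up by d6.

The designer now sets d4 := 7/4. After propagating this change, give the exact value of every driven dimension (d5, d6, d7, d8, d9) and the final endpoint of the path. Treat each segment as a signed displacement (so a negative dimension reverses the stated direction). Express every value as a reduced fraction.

d5 = 6/25
d6 = 25
d7 = 25/4
d8 = 3/10
d9 = 13
endpoint = (-293/100, 319/20)

Apply edit: d4 := 7/4
  d5 = d3/5 = 6/25
  d6 = d1*2 + d4 - d2 = 25
  d7 = d6/4 = 25/4
  d8 = d3/4 = 3/10
  d9 = d8*4 + d1 - d3 = 13
Walk from origin (0, 0):
  seg 1: left by d2 = 11/4 → (-11/4, 0)
  seg 2: up by d3 = 6/5 → (-11/4, 6/5)
  seg 3: right by d8 = 3/10 → (-49/20, 6/5)
  seg 4: up by d2 = 11/4 → (-49/20, 79/20)
  seg 5: left by d5 = 6/25 → (-269/100, 79/20)
  seg 6: down by d1 = 13 → (-269/100, -181/20)
  seg 7: left by d5 = 6/25 → (-293/100, -181/20)
  seg 8: up by d6 = 25 → (-293/100, 319/20)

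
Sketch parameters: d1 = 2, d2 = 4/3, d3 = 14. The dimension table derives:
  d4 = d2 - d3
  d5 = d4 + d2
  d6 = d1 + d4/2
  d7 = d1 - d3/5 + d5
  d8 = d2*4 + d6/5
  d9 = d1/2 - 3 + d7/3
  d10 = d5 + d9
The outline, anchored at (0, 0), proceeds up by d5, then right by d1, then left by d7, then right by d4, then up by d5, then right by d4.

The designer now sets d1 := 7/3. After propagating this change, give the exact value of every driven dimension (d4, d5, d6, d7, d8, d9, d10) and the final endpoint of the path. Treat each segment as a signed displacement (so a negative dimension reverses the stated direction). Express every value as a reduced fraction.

d4 = -38/3
d5 = -34/3
d6 = -4
d7 = -59/5
d8 = 68/15
d9 = -173/30
d10 = -171/10
endpoint = (-56/5, -68/3)

Apply edit: d1 := 7/3
  d4 = d2 - d3 = -38/3
  d5 = d4 + d2 = -34/3
  d6 = d1 + d4/2 = -4
  d7 = d1 - d3/5 + d5 = -59/5
  d8 = d2*4 + d6/5 = 68/15
  d9 = d1/2 - 3 + d7/3 = -173/30
  d10 = d5 + d9 = -171/10
Walk from origin (0, 0):
  seg 1: up by d5 = -34/3 → (0, -34/3)
  seg 2: right by d1 = 7/3 → (7/3, -34/3)
  seg 3: left by d7 = -59/5 → (212/15, -34/3)
  seg 4: right by d4 = -38/3 → (22/15, -34/3)
  seg 5: up by d5 = -34/3 → (22/15, -68/3)
  seg 6: right by d4 = -38/3 → (-56/5, -68/3)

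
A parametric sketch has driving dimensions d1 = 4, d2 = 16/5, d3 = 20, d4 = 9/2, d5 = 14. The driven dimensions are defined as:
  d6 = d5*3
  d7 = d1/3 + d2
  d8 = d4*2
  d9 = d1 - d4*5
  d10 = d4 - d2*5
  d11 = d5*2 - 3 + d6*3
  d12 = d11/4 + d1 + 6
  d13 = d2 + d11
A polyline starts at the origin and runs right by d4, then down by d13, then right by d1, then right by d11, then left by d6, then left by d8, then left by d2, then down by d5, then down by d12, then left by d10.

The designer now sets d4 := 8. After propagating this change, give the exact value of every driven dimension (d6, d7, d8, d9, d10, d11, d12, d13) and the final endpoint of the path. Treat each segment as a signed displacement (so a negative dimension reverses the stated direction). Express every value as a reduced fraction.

d6 = 42
d7 = 68/15
d8 = 16
d9 = -36
d10 = -8
d11 = 151
d12 = 191/4
d13 = 771/5
endpoint = (549/5, -4319/20)

Apply edit: d4 := 8
  d6 = d5*3 = 42
  d7 = d1/3 + d2 = 68/15
  d8 = d4*2 = 16
  d9 = d1 - d4*5 = -36
  d10 = d4 - d2*5 = -8
  d11 = d5*2 - 3 + d6*3 = 151
  d12 = d11/4 + d1 + 6 = 191/4
  d13 = d2 + d11 = 771/5
Walk from origin (0, 0):
  seg 1: right by d4 = 8 → (8, 0)
  seg 2: down by d13 = 771/5 → (8, -771/5)
  seg 3: right by d1 = 4 → (12, -771/5)
  seg 4: right by d11 = 151 → (163, -771/5)
  seg 5: left by d6 = 42 → (121, -771/5)
  seg 6: left by d8 = 16 → (105, -771/5)
  seg 7: left by d2 = 16/5 → (509/5, -771/5)
  seg 8: down by d5 = 14 → (509/5, -841/5)
  seg 9: down by d12 = 191/4 → (509/5, -4319/20)
  seg 10: left by d10 = -8 → (549/5, -4319/20)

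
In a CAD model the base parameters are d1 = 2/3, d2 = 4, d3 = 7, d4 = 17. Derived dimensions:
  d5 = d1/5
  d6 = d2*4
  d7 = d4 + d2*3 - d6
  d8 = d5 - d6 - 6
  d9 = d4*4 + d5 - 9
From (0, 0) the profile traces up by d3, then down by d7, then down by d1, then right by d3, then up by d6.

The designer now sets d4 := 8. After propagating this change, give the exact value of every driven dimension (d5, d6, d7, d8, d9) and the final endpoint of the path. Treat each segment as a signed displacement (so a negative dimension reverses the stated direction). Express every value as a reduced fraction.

Apply edit: d4 := 8
  d5 = d1/5 = 2/15
  d6 = d2*4 = 16
  d7 = d4 + d2*3 - d6 = 4
  d8 = d5 - d6 - 6 = -328/15
  d9 = d4*4 + d5 - 9 = 347/15
Walk from origin (0, 0):
  seg 1: up by d3 = 7 → (0, 7)
  seg 2: down by d7 = 4 → (0, 3)
  seg 3: down by d1 = 2/3 → (0, 7/3)
  seg 4: right by d3 = 7 → (7, 7/3)
  seg 5: up by d6 = 16 → (7, 55/3)

d5 = 2/15
d6 = 16
d7 = 4
d8 = -328/15
d9 = 347/15
endpoint = (7, 55/3)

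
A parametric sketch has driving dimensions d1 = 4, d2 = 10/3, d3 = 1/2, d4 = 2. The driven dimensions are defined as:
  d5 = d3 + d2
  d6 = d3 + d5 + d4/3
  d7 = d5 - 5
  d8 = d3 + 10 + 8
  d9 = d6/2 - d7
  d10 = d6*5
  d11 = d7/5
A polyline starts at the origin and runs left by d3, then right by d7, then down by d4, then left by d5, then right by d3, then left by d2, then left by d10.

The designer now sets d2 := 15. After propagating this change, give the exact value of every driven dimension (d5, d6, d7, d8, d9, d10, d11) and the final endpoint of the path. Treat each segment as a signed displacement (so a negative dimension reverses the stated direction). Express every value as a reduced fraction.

Apply edit: d2 := 15
  d5 = d3 + d2 = 31/2
  d6 = d3 + d5 + d4/3 = 50/3
  d7 = d5 - 5 = 21/2
  d8 = d3 + 10 + 8 = 37/2
  d9 = d6/2 - d7 = -13/6
  d10 = d6*5 = 250/3
  d11 = d7/5 = 21/10
Walk from origin (0, 0):
  seg 1: left by d3 = 1/2 → (-1/2, 0)
  seg 2: right by d7 = 21/2 → (10, 0)
  seg 3: down by d4 = 2 → (10, -2)
  seg 4: left by d5 = 31/2 → (-11/2, -2)
  seg 5: right by d3 = 1/2 → (-5, -2)
  seg 6: left by d2 = 15 → (-20, -2)
  seg 7: left by d10 = 250/3 → (-310/3, -2)

d5 = 31/2
d6 = 50/3
d7 = 21/2
d8 = 37/2
d9 = -13/6
d10 = 250/3
d11 = 21/10
endpoint = (-310/3, -2)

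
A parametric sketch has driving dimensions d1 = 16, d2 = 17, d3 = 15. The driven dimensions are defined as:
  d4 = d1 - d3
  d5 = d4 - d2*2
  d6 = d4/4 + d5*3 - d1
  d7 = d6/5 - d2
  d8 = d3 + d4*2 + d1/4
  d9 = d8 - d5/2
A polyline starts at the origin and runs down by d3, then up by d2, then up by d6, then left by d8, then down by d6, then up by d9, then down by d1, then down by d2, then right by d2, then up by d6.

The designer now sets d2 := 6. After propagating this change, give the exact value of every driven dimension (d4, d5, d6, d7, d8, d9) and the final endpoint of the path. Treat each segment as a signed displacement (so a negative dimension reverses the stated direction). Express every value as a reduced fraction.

d4 = 1
d5 = -11
d6 = -195/4
d7 = -63/4
d8 = 21
d9 = 53/2
endpoint = (-15, -213/4)

Apply edit: d2 := 6
  d4 = d1 - d3 = 1
  d5 = d4 - d2*2 = -11
  d6 = d4/4 + d5*3 - d1 = -195/4
  d7 = d6/5 - d2 = -63/4
  d8 = d3 + d4*2 + d1/4 = 21
  d9 = d8 - d5/2 = 53/2
Walk from origin (0, 0):
  seg 1: down by d3 = 15 → (0, -15)
  seg 2: up by d2 = 6 → (0, -9)
  seg 3: up by d6 = -195/4 → (0, -231/4)
  seg 4: left by d8 = 21 → (-21, -231/4)
  seg 5: down by d6 = -195/4 → (-21, -9)
  seg 6: up by d9 = 53/2 → (-21, 35/2)
  seg 7: down by d1 = 16 → (-21, 3/2)
  seg 8: down by d2 = 6 → (-21, -9/2)
  seg 9: right by d2 = 6 → (-15, -9/2)
  seg 10: up by d6 = -195/4 → (-15, -213/4)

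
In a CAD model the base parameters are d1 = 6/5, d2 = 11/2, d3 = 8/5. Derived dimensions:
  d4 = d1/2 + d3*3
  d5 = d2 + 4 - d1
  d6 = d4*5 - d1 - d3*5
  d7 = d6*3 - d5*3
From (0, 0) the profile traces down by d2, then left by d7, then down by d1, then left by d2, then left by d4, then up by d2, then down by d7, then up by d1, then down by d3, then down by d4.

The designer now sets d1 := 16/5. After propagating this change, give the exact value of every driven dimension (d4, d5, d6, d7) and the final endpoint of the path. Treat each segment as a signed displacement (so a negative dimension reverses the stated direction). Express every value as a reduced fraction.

Apply edit: d1 := 16/5
  d4 = d1/2 + d3*3 = 32/5
  d5 = d2 + 4 - d1 = 63/10
  d6 = d4*5 - d1 - d3*5 = 104/5
  d7 = d6*3 - d5*3 = 87/2
Walk from origin (0, 0):
  seg 1: down by d2 = 11/2 → (0, -11/2)
  seg 2: left by d7 = 87/2 → (-87/2, -11/2)
  seg 3: down by d1 = 16/5 → (-87/2, -87/10)
  seg 4: left by d2 = 11/2 → (-49, -87/10)
  seg 5: left by d4 = 32/5 → (-277/5, -87/10)
  seg 6: up by d2 = 11/2 → (-277/5, -16/5)
  seg 7: down by d7 = 87/2 → (-277/5, -467/10)
  seg 8: up by d1 = 16/5 → (-277/5, -87/2)
  seg 9: down by d3 = 8/5 → (-277/5, -451/10)
  seg 10: down by d4 = 32/5 → (-277/5, -103/2)

d4 = 32/5
d5 = 63/10
d6 = 104/5
d7 = 87/2
endpoint = (-277/5, -103/2)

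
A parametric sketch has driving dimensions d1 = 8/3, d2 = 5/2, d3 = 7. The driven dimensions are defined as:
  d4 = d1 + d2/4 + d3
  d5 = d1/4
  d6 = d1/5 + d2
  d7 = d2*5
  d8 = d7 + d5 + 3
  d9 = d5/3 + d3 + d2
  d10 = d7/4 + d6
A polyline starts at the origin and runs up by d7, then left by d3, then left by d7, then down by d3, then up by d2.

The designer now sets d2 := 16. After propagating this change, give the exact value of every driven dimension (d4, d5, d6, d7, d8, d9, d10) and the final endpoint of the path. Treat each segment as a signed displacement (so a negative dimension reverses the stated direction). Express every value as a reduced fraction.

Apply edit: d2 := 16
  d4 = d1 + d2/4 + d3 = 41/3
  d5 = d1/4 = 2/3
  d6 = d1/5 + d2 = 248/15
  d7 = d2*5 = 80
  d8 = d7 + d5 + 3 = 251/3
  d9 = d5/3 + d3 + d2 = 209/9
  d10 = d7/4 + d6 = 548/15
Walk from origin (0, 0):
  seg 1: up by d7 = 80 → (0, 80)
  seg 2: left by d3 = 7 → (-7, 80)
  seg 3: left by d7 = 80 → (-87, 80)
  seg 4: down by d3 = 7 → (-87, 73)
  seg 5: up by d2 = 16 → (-87, 89)

d4 = 41/3
d5 = 2/3
d6 = 248/15
d7 = 80
d8 = 251/3
d9 = 209/9
d10 = 548/15
endpoint = (-87, 89)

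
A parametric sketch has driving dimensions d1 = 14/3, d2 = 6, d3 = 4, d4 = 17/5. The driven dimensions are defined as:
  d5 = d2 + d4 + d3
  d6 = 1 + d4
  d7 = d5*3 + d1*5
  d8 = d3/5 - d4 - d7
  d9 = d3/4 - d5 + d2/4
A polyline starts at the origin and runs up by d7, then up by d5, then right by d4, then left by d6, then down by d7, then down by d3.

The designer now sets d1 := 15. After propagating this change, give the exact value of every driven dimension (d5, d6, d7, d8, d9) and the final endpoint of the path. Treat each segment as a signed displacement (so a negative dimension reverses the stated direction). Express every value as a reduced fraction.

Apply edit: d1 := 15
  d5 = d2 + d4 + d3 = 67/5
  d6 = 1 + d4 = 22/5
  d7 = d5*3 + d1*5 = 576/5
  d8 = d3/5 - d4 - d7 = -589/5
  d9 = d3/4 - d5 + d2/4 = -109/10
Walk from origin (0, 0):
  seg 1: up by d7 = 576/5 → (0, 576/5)
  seg 2: up by d5 = 67/5 → (0, 643/5)
  seg 3: right by d4 = 17/5 → (17/5, 643/5)
  seg 4: left by d6 = 22/5 → (-1, 643/5)
  seg 5: down by d7 = 576/5 → (-1, 67/5)
  seg 6: down by d3 = 4 → (-1, 47/5)

d5 = 67/5
d6 = 22/5
d7 = 576/5
d8 = -589/5
d9 = -109/10
endpoint = (-1, 47/5)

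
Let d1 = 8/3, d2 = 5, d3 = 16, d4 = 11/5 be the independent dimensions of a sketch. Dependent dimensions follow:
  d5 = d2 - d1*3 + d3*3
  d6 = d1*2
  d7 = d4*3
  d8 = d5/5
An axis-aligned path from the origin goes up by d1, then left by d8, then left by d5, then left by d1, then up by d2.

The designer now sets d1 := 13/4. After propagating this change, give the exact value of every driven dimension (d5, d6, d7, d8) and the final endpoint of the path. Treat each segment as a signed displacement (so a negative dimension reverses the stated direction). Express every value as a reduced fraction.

Apply edit: d1 := 13/4
  d5 = d2 - d1*3 + d3*3 = 173/4
  d6 = d1*2 = 13/2
  d7 = d4*3 = 33/5
  d8 = d5/5 = 173/20
Walk from origin (0, 0):
  seg 1: up by d1 = 13/4 → (0, 13/4)
  seg 2: left by d8 = 173/20 → (-173/20, 13/4)
  seg 3: left by d5 = 173/4 → (-519/10, 13/4)
  seg 4: left by d1 = 13/4 → (-1103/20, 13/4)
  seg 5: up by d2 = 5 → (-1103/20, 33/4)

d5 = 173/4
d6 = 13/2
d7 = 33/5
d8 = 173/20
endpoint = (-1103/20, 33/4)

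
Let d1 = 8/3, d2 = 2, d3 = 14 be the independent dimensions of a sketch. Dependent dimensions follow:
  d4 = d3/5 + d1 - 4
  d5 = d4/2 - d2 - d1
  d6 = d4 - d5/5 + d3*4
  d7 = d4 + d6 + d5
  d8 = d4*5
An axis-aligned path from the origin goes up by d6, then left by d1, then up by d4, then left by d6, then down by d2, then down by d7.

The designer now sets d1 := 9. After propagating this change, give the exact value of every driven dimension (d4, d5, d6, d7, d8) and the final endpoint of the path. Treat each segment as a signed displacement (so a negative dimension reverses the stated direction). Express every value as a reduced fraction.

d4 = 39/5
d5 = -71/10
d6 = 3261/50
d7 = 1648/25
d8 = 39
endpoint = (-3711/50, 51/10)

Apply edit: d1 := 9
  d4 = d3/5 + d1 - 4 = 39/5
  d5 = d4/2 - d2 - d1 = -71/10
  d6 = d4 - d5/5 + d3*4 = 3261/50
  d7 = d4 + d6 + d5 = 1648/25
  d8 = d4*5 = 39
Walk from origin (0, 0):
  seg 1: up by d6 = 3261/50 → (0, 3261/50)
  seg 2: left by d1 = 9 → (-9, 3261/50)
  seg 3: up by d4 = 39/5 → (-9, 3651/50)
  seg 4: left by d6 = 3261/50 → (-3711/50, 3651/50)
  seg 5: down by d2 = 2 → (-3711/50, 3551/50)
  seg 6: down by d7 = 1648/25 → (-3711/50, 51/10)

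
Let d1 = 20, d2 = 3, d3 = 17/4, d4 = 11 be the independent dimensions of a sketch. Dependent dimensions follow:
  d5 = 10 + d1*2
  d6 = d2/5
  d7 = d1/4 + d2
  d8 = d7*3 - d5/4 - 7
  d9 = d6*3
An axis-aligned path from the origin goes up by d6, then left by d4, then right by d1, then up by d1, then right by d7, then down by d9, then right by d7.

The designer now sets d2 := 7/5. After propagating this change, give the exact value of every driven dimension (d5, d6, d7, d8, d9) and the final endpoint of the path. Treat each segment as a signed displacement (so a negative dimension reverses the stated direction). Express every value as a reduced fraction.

Apply edit: d2 := 7/5
  d5 = 10 + d1*2 = 50
  d6 = d2/5 = 7/25
  d7 = d1/4 + d2 = 32/5
  d8 = d7*3 - d5/4 - 7 = -3/10
  d9 = d6*3 = 21/25
Walk from origin (0, 0):
  seg 1: up by d6 = 7/25 → (0, 7/25)
  seg 2: left by d4 = 11 → (-11, 7/25)
  seg 3: right by d1 = 20 → (9, 7/25)
  seg 4: up by d1 = 20 → (9, 507/25)
  seg 5: right by d7 = 32/5 → (77/5, 507/25)
  seg 6: down by d9 = 21/25 → (77/5, 486/25)
  seg 7: right by d7 = 32/5 → (109/5, 486/25)

d5 = 50
d6 = 7/25
d7 = 32/5
d8 = -3/10
d9 = 21/25
endpoint = (109/5, 486/25)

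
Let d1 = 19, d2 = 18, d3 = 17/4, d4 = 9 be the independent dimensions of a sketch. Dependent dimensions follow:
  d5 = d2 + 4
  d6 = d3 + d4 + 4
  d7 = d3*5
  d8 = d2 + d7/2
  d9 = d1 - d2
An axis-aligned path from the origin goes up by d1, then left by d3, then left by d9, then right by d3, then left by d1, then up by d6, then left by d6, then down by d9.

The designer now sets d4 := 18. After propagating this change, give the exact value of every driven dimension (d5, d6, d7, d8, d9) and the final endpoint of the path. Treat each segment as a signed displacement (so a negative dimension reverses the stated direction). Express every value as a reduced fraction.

d5 = 22
d6 = 105/4
d7 = 85/4
d8 = 229/8
d9 = 1
endpoint = (-185/4, 177/4)

Apply edit: d4 := 18
  d5 = d2 + 4 = 22
  d6 = d3 + d4 + 4 = 105/4
  d7 = d3*5 = 85/4
  d8 = d2 + d7/2 = 229/8
  d9 = d1 - d2 = 1
Walk from origin (0, 0):
  seg 1: up by d1 = 19 → (0, 19)
  seg 2: left by d3 = 17/4 → (-17/4, 19)
  seg 3: left by d9 = 1 → (-21/4, 19)
  seg 4: right by d3 = 17/4 → (-1, 19)
  seg 5: left by d1 = 19 → (-20, 19)
  seg 6: up by d6 = 105/4 → (-20, 181/4)
  seg 7: left by d6 = 105/4 → (-185/4, 181/4)
  seg 8: down by d9 = 1 → (-185/4, 177/4)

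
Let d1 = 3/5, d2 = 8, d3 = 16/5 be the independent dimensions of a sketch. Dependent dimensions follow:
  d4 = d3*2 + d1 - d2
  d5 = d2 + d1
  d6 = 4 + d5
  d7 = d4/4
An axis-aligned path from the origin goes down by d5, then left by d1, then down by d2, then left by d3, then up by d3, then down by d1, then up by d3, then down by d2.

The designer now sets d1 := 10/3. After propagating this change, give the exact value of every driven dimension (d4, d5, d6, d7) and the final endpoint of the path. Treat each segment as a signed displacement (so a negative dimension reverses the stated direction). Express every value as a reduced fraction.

d4 = 26/15
d5 = 34/3
d6 = 46/3
d7 = 13/30
endpoint = (-98/15, -364/15)

Apply edit: d1 := 10/3
  d4 = d3*2 + d1 - d2 = 26/15
  d5 = d2 + d1 = 34/3
  d6 = 4 + d5 = 46/3
  d7 = d4/4 = 13/30
Walk from origin (0, 0):
  seg 1: down by d5 = 34/3 → (0, -34/3)
  seg 2: left by d1 = 10/3 → (-10/3, -34/3)
  seg 3: down by d2 = 8 → (-10/3, -58/3)
  seg 4: left by d3 = 16/5 → (-98/15, -58/3)
  seg 5: up by d3 = 16/5 → (-98/15, -242/15)
  seg 6: down by d1 = 10/3 → (-98/15, -292/15)
  seg 7: up by d3 = 16/5 → (-98/15, -244/15)
  seg 8: down by d2 = 8 → (-98/15, -364/15)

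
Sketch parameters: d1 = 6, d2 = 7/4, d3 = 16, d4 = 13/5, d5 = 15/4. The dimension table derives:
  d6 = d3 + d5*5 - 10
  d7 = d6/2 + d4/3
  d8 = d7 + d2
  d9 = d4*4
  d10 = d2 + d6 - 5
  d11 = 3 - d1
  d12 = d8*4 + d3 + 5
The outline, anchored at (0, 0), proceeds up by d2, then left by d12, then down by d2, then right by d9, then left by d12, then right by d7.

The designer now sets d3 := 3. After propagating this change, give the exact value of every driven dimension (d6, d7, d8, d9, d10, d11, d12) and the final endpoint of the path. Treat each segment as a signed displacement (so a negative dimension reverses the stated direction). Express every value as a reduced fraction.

Apply edit: d3 := 3
  d6 = d3 + d5*5 - 10 = 47/4
  d7 = d6/2 + d4/3 = 809/120
  d8 = d7 + d2 = 1019/120
  d9 = d4*4 = 52/5
  d10 = d2 + d6 - 5 = 17/2
  d11 = 3 - d1 = -3
  d12 = d8*4 + d3 + 5 = 1259/30
Walk from origin (0, 0):
  seg 1: up by d2 = 7/4 → (0, 7/4)
  seg 2: left by d12 = 1259/30 → (-1259/30, 7/4)
  seg 3: down by d2 = 7/4 → (-1259/30, 0)
  seg 4: right by d9 = 52/5 → (-947/30, 0)
  seg 5: left by d12 = 1259/30 → (-1103/15, 0)
  seg 6: right by d7 = 809/120 → (-1603/24, 0)

d6 = 47/4
d7 = 809/120
d8 = 1019/120
d9 = 52/5
d10 = 17/2
d11 = -3
d12 = 1259/30
endpoint = (-1603/24, 0)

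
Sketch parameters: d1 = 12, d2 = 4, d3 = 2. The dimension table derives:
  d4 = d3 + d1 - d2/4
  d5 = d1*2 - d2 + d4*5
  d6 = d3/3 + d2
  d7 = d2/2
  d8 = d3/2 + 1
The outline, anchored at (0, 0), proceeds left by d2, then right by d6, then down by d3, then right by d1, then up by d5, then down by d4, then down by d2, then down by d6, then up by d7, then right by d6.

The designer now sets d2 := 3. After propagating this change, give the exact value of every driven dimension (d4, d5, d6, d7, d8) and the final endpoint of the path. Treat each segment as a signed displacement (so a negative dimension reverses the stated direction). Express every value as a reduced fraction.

Apply edit: d2 := 3
  d4 = d3 + d1 - d2/4 = 53/4
  d5 = d1*2 - d2 + d4*5 = 349/4
  d6 = d3/3 + d2 = 11/3
  d7 = d2/2 = 3/2
  d8 = d3/2 + 1 = 2
Walk from origin (0, 0):
  seg 1: left by d2 = 3 → (-3, 0)
  seg 2: right by d6 = 11/3 → (2/3, 0)
  seg 3: down by d3 = 2 → (2/3, -2)
  seg 4: right by d1 = 12 → (38/3, -2)
  seg 5: up by d5 = 349/4 → (38/3, 341/4)
  seg 6: down by d4 = 53/4 → (38/3, 72)
  seg 7: down by d2 = 3 → (38/3, 69)
  seg 8: down by d6 = 11/3 → (38/3, 196/3)
  seg 9: up by d7 = 3/2 → (38/3, 401/6)
  seg 10: right by d6 = 11/3 → (49/3, 401/6)

d4 = 53/4
d5 = 349/4
d6 = 11/3
d7 = 3/2
d8 = 2
endpoint = (49/3, 401/6)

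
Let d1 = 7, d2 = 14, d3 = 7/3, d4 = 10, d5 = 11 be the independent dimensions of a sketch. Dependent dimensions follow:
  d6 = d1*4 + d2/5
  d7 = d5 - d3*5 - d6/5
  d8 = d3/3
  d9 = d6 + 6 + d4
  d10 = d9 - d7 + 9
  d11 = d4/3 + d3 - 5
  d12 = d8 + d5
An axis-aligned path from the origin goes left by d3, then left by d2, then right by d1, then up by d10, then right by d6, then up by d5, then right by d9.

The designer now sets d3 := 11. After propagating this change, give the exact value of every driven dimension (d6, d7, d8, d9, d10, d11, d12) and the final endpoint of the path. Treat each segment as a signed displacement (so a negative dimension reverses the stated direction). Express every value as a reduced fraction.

d6 = 154/5
d7 = -1254/25
d8 = 11/3
d9 = 234/5
d10 = 2649/25
d11 = 28/3
d12 = 44/3
endpoint = (298/5, 2924/25)

Apply edit: d3 := 11
  d6 = d1*4 + d2/5 = 154/5
  d7 = d5 - d3*5 - d6/5 = -1254/25
  d8 = d3/3 = 11/3
  d9 = d6 + 6 + d4 = 234/5
  d10 = d9 - d7 + 9 = 2649/25
  d11 = d4/3 + d3 - 5 = 28/3
  d12 = d8 + d5 = 44/3
Walk from origin (0, 0):
  seg 1: left by d3 = 11 → (-11, 0)
  seg 2: left by d2 = 14 → (-25, 0)
  seg 3: right by d1 = 7 → (-18, 0)
  seg 4: up by d10 = 2649/25 → (-18, 2649/25)
  seg 5: right by d6 = 154/5 → (64/5, 2649/25)
  seg 6: up by d5 = 11 → (64/5, 2924/25)
  seg 7: right by d9 = 234/5 → (298/5, 2924/25)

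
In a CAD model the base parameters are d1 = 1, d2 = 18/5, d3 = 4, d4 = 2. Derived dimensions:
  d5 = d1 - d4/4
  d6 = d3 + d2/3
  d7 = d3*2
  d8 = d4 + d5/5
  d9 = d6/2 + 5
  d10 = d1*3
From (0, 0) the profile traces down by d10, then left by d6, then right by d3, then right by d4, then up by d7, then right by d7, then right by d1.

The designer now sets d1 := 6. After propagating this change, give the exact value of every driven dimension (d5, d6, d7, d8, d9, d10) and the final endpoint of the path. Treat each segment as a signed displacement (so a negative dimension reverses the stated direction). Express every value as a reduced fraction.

d5 = 11/2
d6 = 26/5
d7 = 8
d8 = 31/10
d9 = 38/5
d10 = 18
endpoint = (74/5, -10)

Apply edit: d1 := 6
  d5 = d1 - d4/4 = 11/2
  d6 = d3 + d2/3 = 26/5
  d7 = d3*2 = 8
  d8 = d4 + d5/5 = 31/10
  d9 = d6/2 + 5 = 38/5
  d10 = d1*3 = 18
Walk from origin (0, 0):
  seg 1: down by d10 = 18 → (0, -18)
  seg 2: left by d6 = 26/5 → (-26/5, -18)
  seg 3: right by d3 = 4 → (-6/5, -18)
  seg 4: right by d4 = 2 → (4/5, -18)
  seg 5: up by d7 = 8 → (4/5, -10)
  seg 6: right by d7 = 8 → (44/5, -10)
  seg 7: right by d1 = 6 → (74/5, -10)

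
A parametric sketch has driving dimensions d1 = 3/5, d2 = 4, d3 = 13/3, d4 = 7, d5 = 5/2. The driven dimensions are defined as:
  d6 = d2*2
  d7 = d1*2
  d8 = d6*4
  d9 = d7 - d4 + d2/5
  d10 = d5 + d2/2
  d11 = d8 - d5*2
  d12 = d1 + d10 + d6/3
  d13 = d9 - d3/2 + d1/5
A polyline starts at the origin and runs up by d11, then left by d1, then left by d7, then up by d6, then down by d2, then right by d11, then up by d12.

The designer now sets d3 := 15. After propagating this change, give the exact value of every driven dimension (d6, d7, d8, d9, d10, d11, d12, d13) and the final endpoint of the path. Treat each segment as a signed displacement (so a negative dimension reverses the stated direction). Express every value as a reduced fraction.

d6 = 8
d7 = 6/5
d8 = 32
d9 = -5
d10 = 9/2
d11 = 27
d12 = 233/30
d13 = -619/50
endpoint = (126/5, 1163/30)

Apply edit: d3 := 15
  d6 = d2*2 = 8
  d7 = d1*2 = 6/5
  d8 = d6*4 = 32
  d9 = d7 - d4 + d2/5 = -5
  d10 = d5 + d2/2 = 9/2
  d11 = d8 - d5*2 = 27
  d12 = d1 + d10 + d6/3 = 233/30
  d13 = d9 - d3/2 + d1/5 = -619/50
Walk from origin (0, 0):
  seg 1: up by d11 = 27 → (0, 27)
  seg 2: left by d1 = 3/5 → (-3/5, 27)
  seg 3: left by d7 = 6/5 → (-9/5, 27)
  seg 4: up by d6 = 8 → (-9/5, 35)
  seg 5: down by d2 = 4 → (-9/5, 31)
  seg 6: right by d11 = 27 → (126/5, 31)
  seg 7: up by d12 = 233/30 → (126/5, 1163/30)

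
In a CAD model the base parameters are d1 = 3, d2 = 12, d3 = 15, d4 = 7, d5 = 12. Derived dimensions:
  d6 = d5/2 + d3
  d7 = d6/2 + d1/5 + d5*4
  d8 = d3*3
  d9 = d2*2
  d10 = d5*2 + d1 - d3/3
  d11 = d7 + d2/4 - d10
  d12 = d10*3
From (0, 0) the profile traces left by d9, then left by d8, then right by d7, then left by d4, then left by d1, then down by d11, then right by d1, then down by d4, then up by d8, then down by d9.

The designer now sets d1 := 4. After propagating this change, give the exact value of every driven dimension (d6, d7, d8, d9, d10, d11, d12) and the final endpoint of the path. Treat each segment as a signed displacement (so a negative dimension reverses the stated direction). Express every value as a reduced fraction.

d6 = 21
d7 = 593/10
d8 = 45
d9 = 24
d10 = 23
d11 = 393/10
d12 = 69
endpoint = (-167/10, -253/10)

Apply edit: d1 := 4
  d6 = d5/2 + d3 = 21
  d7 = d6/2 + d1/5 + d5*4 = 593/10
  d8 = d3*3 = 45
  d9 = d2*2 = 24
  d10 = d5*2 + d1 - d3/3 = 23
  d11 = d7 + d2/4 - d10 = 393/10
  d12 = d10*3 = 69
Walk from origin (0, 0):
  seg 1: left by d9 = 24 → (-24, 0)
  seg 2: left by d8 = 45 → (-69, 0)
  seg 3: right by d7 = 593/10 → (-97/10, 0)
  seg 4: left by d4 = 7 → (-167/10, 0)
  seg 5: left by d1 = 4 → (-207/10, 0)
  seg 6: down by d11 = 393/10 → (-207/10, -393/10)
  seg 7: right by d1 = 4 → (-167/10, -393/10)
  seg 8: down by d4 = 7 → (-167/10, -463/10)
  seg 9: up by d8 = 45 → (-167/10, -13/10)
  seg 10: down by d9 = 24 → (-167/10, -253/10)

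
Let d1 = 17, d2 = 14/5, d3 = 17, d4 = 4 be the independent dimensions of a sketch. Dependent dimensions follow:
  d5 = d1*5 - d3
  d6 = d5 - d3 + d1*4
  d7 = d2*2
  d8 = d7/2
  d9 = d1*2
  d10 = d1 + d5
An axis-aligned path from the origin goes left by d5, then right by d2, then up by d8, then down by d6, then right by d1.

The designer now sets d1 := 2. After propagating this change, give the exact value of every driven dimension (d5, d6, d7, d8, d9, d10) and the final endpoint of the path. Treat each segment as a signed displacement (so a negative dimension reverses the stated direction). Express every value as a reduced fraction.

Apply edit: d1 := 2
  d5 = d1*5 - d3 = -7
  d6 = d5 - d3 + d1*4 = -16
  d7 = d2*2 = 28/5
  d8 = d7/2 = 14/5
  d9 = d1*2 = 4
  d10 = d1 + d5 = -5
Walk from origin (0, 0):
  seg 1: left by d5 = -7 → (7, 0)
  seg 2: right by d2 = 14/5 → (49/5, 0)
  seg 3: up by d8 = 14/5 → (49/5, 14/5)
  seg 4: down by d6 = -16 → (49/5, 94/5)
  seg 5: right by d1 = 2 → (59/5, 94/5)

d5 = -7
d6 = -16
d7 = 28/5
d8 = 14/5
d9 = 4
d10 = -5
endpoint = (59/5, 94/5)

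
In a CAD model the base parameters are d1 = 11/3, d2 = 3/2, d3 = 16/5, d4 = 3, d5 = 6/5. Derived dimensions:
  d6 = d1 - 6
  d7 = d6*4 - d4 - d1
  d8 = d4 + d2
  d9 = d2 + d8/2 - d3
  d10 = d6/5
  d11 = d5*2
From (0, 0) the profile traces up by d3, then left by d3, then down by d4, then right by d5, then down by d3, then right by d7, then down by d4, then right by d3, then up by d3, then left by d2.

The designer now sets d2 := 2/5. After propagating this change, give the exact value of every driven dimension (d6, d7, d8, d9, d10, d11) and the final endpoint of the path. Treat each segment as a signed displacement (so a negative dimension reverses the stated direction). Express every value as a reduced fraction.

Apply edit: d2 := 2/5
  d6 = d1 - 6 = -7/3
  d7 = d6*4 - d4 - d1 = -16
  d8 = d4 + d2 = 17/5
  d9 = d2 + d8/2 - d3 = -11/10
  d10 = d6/5 = -7/15
  d11 = d5*2 = 12/5
Walk from origin (0, 0):
  seg 1: up by d3 = 16/5 → (0, 16/5)
  seg 2: left by d3 = 16/5 → (-16/5, 16/5)
  seg 3: down by d4 = 3 → (-16/5, 1/5)
  seg 4: right by d5 = 6/5 → (-2, 1/5)
  seg 5: down by d3 = 16/5 → (-2, -3)
  seg 6: right by d7 = -16 → (-18, -3)
  seg 7: down by d4 = 3 → (-18, -6)
  seg 8: right by d3 = 16/5 → (-74/5, -6)
  seg 9: up by d3 = 16/5 → (-74/5, -14/5)
  seg 10: left by d2 = 2/5 → (-76/5, -14/5)

d6 = -7/3
d7 = -16
d8 = 17/5
d9 = -11/10
d10 = -7/15
d11 = 12/5
endpoint = (-76/5, -14/5)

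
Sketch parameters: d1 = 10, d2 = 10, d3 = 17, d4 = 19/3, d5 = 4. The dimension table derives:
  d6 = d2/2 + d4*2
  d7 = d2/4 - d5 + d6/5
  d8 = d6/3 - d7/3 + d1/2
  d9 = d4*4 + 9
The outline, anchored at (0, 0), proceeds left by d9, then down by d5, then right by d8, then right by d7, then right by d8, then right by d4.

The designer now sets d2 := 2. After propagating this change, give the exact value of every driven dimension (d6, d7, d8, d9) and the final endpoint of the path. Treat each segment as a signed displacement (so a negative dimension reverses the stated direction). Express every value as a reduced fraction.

Apply edit: d2 := 2
  d6 = d2/2 + d4*2 = 41/3
  d7 = d2/4 - d5 + d6/5 = -23/30
  d8 = d6/3 - d7/3 + d1/2 = 883/90
  d9 = d4*4 + 9 = 103/3
Walk from origin (0, 0):
  seg 1: left by d9 = 103/3 → (-103/3, 0)
  seg 2: down by d5 = 4 → (-103/3, -4)
  seg 3: right by d8 = 883/90 → (-2207/90, -4)
  seg 4: right by d7 = -23/30 → (-1138/45, -4)
  seg 5: right by d8 = 883/90 → (-1393/90, -4)
  seg 6: right by d4 = 19/3 → (-823/90, -4)

d6 = 41/3
d7 = -23/30
d8 = 883/90
d9 = 103/3
endpoint = (-823/90, -4)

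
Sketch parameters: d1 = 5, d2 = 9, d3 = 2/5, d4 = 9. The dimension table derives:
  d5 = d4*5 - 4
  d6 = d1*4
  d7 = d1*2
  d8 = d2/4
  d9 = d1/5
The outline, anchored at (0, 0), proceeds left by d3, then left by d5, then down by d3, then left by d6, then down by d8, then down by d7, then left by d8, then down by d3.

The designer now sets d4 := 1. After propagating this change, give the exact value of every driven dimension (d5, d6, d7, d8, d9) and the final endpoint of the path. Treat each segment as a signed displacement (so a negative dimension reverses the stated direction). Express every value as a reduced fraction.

Apply edit: d4 := 1
  d5 = d4*5 - 4 = 1
  d6 = d1*4 = 20
  d7 = d1*2 = 10
  d8 = d2/4 = 9/4
  d9 = d1/5 = 1
Walk from origin (0, 0):
  seg 1: left by d3 = 2/5 → (-2/5, 0)
  seg 2: left by d5 = 1 → (-7/5, 0)
  seg 3: down by d3 = 2/5 → (-7/5, -2/5)
  seg 4: left by d6 = 20 → (-107/5, -2/5)
  seg 5: down by d8 = 9/4 → (-107/5, -53/20)
  seg 6: down by d7 = 10 → (-107/5, -253/20)
  seg 7: left by d8 = 9/4 → (-473/20, -253/20)
  seg 8: down by d3 = 2/5 → (-473/20, -261/20)

d5 = 1
d6 = 20
d7 = 10
d8 = 9/4
d9 = 1
endpoint = (-473/20, -261/20)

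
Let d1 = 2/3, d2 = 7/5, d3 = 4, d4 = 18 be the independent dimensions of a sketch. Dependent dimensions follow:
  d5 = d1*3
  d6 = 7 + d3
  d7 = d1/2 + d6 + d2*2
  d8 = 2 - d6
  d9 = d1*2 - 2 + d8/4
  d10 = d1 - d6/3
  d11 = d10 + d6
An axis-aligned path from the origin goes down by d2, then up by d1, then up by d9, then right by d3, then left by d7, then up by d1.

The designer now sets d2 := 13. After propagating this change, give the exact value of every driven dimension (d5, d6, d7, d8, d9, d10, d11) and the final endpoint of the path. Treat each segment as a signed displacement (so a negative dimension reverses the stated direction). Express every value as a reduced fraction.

Apply edit: d2 := 13
  d5 = d1*3 = 2
  d6 = 7 + d3 = 11
  d7 = d1/2 + d6 + d2*2 = 112/3
  d8 = 2 - d6 = -9
  d9 = d1*2 - 2 + d8/4 = -35/12
  d10 = d1 - d6/3 = -3
  d11 = d10 + d6 = 8
Walk from origin (0, 0):
  seg 1: down by d2 = 13 → (0, -13)
  seg 2: up by d1 = 2/3 → (0, -37/3)
  seg 3: up by d9 = -35/12 → (0, -61/4)
  seg 4: right by d3 = 4 → (4, -61/4)
  seg 5: left by d7 = 112/3 → (-100/3, -61/4)
  seg 6: up by d1 = 2/3 → (-100/3, -175/12)

d5 = 2
d6 = 11
d7 = 112/3
d8 = -9
d9 = -35/12
d10 = -3
d11 = 8
endpoint = (-100/3, -175/12)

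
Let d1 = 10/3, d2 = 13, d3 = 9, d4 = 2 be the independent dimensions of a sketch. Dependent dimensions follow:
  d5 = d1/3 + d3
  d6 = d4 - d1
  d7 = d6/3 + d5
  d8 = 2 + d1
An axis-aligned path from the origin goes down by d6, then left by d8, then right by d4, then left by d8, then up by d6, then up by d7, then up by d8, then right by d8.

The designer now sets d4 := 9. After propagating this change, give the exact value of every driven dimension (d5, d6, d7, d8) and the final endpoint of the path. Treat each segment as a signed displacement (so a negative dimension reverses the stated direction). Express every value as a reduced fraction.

Apply edit: d4 := 9
  d5 = d1/3 + d3 = 91/9
  d6 = d4 - d1 = 17/3
  d7 = d6/3 + d5 = 12
  d8 = 2 + d1 = 16/3
Walk from origin (0, 0):
  seg 1: down by d6 = 17/3 → (0, -17/3)
  seg 2: left by d8 = 16/3 → (-16/3, -17/3)
  seg 3: right by d4 = 9 → (11/3, -17/3)
  seg 4: left by d8 = 16/3 → (-5/3, -17/3)
  seg 5: up by d6 = 17/3 → (-5/3, 0)
  seg 6: up by d7 = 12 → (-5/3, 12)
  seg 7: up by d8 = 16/3 → (-5/3, 52/3)
  seg 8: right by d8 = 16/3 → (11/3, 52/3)

d5 = 91/9
d6 = 17/3
d7 = 12
d8 = 16/3
endpoint = (11/3, 52/3)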